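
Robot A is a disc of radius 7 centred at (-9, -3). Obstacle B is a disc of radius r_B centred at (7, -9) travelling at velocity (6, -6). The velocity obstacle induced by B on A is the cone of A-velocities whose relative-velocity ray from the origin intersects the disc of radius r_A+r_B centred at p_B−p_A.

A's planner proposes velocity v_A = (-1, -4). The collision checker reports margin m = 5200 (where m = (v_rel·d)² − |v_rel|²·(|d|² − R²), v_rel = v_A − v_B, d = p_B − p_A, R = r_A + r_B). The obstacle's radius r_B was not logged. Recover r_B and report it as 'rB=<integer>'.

m = 5200
d = (16, -6);  v_rel = (-7, 2),  |v_rel|² = 53
v_rel×d = (-7)·(-6) − (2)·(16) = 10
since m = R²·53 − 10²:  R² = (100 + 5200) / 53 = 100
R = √100 = 10  ⇒  r_B = 10 − 7 = 3

rB=3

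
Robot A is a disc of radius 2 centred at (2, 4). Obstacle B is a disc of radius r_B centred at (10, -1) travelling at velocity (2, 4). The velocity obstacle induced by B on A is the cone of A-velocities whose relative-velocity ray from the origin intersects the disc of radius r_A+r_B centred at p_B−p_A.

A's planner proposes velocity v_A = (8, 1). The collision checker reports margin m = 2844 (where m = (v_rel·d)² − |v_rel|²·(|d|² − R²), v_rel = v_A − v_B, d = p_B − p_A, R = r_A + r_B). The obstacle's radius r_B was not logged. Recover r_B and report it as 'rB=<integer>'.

m = 2844
d = (8, -5);  v_rel = (6, -3),  |v_rel|² = 45
v_rel×d = (6)·(-5) − (-3)·(8) = -6
since m = R²·45 − (-6)²:  R² = (36 + 2844) / 45 = 64
R = √64 = 8  ⇒  r_B = 8 − 2 = 6

rB=6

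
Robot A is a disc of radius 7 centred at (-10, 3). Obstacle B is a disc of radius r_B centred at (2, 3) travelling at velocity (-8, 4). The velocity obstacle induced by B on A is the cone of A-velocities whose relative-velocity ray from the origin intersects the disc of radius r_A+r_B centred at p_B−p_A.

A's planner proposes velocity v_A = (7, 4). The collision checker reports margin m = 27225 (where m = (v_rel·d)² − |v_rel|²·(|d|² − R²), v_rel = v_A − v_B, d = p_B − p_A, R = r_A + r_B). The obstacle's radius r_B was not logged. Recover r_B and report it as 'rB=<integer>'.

m = 27225
d = (12, 0);  v_rel = (15, 0),  |v_rel|² = 225
v_rel×d = (15)·(0) − (0)·(12) = 0
since m = R²·225 − 0²:  R² = (0 + 27225) / 225 = 121
R = √121 = 11  ⇒  r_B = 11 − 7 = 4

rB=4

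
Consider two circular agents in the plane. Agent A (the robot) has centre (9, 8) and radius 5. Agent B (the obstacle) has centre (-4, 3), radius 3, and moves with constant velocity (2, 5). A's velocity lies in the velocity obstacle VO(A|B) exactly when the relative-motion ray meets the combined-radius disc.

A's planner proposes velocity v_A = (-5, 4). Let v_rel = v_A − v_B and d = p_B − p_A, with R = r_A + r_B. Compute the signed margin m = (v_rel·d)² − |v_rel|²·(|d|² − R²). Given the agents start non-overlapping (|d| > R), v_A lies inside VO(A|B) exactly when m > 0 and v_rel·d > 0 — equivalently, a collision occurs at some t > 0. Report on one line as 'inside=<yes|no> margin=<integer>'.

d = (-13, -5),  |d|² = 194;  R = 5+3 = 8,  c = 194−8² = 130
v_rel = (-7, -1),  |v_rel|² = 50;  v_rel·d = (-7)·(-13) + (-1)·(-5) = 96
50·t² − 192·t + 130 = 0  ⇒  m = 96² − 50·130 = 2716
m = 2716 > 0,  v_rel·d = 96 > 0  ⇒  inside

inside=yes margin=2716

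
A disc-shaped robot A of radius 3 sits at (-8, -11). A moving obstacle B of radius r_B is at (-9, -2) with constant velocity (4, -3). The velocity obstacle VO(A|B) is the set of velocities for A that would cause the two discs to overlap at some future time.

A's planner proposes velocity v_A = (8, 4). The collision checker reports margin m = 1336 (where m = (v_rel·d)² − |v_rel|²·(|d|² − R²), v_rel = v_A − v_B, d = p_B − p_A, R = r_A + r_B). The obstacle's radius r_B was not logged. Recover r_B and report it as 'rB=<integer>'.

m = 1336
d = (-1, 9);  v_rel = (4, 7),  |v_rel|² = 65
v_rel×d = (4)·(9) − (7)·(-1) = 43
since m = R²·65 − 43²:  R² = (1849 + 1336) / 65 = 49
R = √49 = 7  ⇒  r_B = 7 − 3 = 4

rB=4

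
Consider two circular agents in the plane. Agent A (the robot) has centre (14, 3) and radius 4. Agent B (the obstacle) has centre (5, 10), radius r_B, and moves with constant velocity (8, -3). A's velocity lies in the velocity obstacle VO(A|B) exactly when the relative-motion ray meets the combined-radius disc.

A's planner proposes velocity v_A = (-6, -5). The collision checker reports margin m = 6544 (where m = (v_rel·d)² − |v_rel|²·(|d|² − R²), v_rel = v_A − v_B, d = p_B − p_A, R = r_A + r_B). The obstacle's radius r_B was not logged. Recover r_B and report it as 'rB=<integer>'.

m = 6544
d = (-9, 7);  v_rel = (-14, -2),  |v_rel|² = 200
v_rel×d = (-14)·(7) − (-2)·(-9) = -116
since m = R²·200 − (-116)²:  R² = (13456 + 6544) / 200 = 100
R = √100 = 10  ⇒  r_B = 10 − 4 = 6

rB=6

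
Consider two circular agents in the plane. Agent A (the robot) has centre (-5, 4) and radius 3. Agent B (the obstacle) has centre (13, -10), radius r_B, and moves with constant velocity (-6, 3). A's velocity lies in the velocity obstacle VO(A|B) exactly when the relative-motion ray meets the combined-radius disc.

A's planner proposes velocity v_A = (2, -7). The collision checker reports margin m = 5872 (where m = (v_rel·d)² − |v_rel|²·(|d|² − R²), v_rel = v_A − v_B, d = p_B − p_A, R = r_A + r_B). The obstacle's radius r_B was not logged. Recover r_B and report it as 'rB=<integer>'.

m = 5872
d = (18, -14);  v_rel = (8, -10),  |v_rel|² = 164
v_rel×d = (8)·(-14) − (-10)·(18) = 68
since m = R²·164 − 68²:  R² = (4624 + 5872) / 164 = 64
R = √64 = 8  ⇒  r_B = 8 − 3 = 5

rB=5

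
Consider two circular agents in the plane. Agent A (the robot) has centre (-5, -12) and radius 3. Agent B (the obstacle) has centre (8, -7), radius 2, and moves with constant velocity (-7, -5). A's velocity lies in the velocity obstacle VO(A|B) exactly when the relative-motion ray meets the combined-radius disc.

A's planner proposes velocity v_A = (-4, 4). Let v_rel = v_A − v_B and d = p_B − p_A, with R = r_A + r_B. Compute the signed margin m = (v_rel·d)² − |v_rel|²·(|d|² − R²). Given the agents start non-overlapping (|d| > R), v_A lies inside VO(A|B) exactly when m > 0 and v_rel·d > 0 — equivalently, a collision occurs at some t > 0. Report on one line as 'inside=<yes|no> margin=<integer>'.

d = (13, 5),  |d|² = 194;  R = 3+2 = 5,  c = 194−5² = 169
v_rel = (3, 9),  |v_rel|² = 90;  v_rel·d = (3)·(13) + (9)·(5) = 84
90·t² − 168·t + 169 = 0  ⇒  m = 84² − 90·169 = -8154
m = -8154 < 0,  v_rel·d = 84 > 0  ⇒  outside

inside=no margin=-8154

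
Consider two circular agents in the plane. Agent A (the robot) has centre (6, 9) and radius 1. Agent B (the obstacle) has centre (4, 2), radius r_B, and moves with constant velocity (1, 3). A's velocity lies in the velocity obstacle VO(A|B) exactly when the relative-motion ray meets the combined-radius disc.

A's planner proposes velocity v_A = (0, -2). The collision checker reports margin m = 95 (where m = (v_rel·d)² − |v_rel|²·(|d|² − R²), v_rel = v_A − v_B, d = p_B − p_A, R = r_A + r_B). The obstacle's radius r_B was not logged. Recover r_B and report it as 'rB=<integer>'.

m = 95
d = (-2, -7);  v_rel = (-1, -5),  |v_rel|² = 26
v_rel×d = (-1)·(-7) − (-5)·(-2) = -3
since m = R²·26 − (-3)²:  R² = (9 + 95) / 26 = 4
R = √4 = 2  ⇒  r_B = 2 − 1 = 1

rB=1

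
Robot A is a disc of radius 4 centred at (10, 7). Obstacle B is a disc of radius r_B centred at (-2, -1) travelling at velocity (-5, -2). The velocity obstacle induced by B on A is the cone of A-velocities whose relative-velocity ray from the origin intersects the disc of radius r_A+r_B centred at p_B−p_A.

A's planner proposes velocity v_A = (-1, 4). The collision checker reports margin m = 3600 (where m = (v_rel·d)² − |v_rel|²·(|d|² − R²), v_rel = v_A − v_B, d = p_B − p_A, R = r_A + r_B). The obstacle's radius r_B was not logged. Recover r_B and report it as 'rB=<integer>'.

m = 3600
d = (-12, -8);  v_rel = (4, 6),  |v_rel|² = 52
v_rel×d = (4)·(-8) − (6)·(-12) = 40
since m = R²·52 − 40²:  R² = (1600 + 3600) / 52 = 100
R = √100 = 10  ⇒  r_B = 10 − 4 = 6

rB=6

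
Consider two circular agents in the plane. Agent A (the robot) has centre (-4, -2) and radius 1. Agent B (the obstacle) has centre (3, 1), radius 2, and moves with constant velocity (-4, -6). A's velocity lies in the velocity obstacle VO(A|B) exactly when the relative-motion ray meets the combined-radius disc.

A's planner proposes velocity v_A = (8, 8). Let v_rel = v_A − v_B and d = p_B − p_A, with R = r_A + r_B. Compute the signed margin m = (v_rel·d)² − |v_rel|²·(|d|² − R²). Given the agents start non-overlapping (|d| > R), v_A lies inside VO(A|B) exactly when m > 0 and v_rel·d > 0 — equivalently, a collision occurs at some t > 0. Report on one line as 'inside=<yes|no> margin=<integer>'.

d = (7, 3),  |d|² = 58;  R = 1+2 = 3,  c = 58−3² = 49
v_rel = (12, 14),  |v_rel|² = 340;  v_rel·d = (12)·(7) + (14)·(3) = 126
340·t² − 252·t + 49 = 0  ⇒  m = 126² − 340·49 = -784
m = -784 < 0,  v_rel·d = 126 > 0  ⇒  outside

inside=no margin=-784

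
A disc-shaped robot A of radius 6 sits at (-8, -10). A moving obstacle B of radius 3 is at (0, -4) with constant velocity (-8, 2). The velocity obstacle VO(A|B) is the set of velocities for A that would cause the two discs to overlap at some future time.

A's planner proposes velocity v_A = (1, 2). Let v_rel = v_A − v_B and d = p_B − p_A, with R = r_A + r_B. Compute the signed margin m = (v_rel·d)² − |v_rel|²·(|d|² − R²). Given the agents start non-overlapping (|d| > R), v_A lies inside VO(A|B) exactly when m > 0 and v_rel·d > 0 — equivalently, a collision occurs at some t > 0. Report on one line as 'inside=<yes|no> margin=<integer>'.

d = (8, 6),  |d|² = 100;  R = 6+3 = 9,  c = 100−9² = 19
v_rel = (9, 0),  |v_rel|² = 81;  v_rel·d = (9)·(8) + (0)·(6) = 72
81·t² − 144·t + 19 = 0  ⇒  m = 72² − 81·19 = 3645
m = 3645 > 0,  v_rel·d = 72 > 0  ⇒  inside

inside=yes margin=3645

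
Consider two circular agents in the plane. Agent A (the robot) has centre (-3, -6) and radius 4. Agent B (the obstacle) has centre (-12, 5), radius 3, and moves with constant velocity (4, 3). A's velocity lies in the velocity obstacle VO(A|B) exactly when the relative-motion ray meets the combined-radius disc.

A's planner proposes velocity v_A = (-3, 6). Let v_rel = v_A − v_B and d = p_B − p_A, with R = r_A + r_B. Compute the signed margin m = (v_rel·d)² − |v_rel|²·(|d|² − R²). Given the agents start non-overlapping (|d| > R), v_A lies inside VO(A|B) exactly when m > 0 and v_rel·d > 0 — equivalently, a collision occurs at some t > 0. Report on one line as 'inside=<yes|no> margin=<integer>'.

d = (-9, 11),  |d|² = 202;  R = 4+3 = 7,  c = 202−7² = 153
v_rel = (-7, 3),  |v_rel|² = 58;  v_rel·d = (-7)·(-9) + (3)·(11) = 96
58·t² − 192·t + 153 = 0  ⇒  m = 96² − 58·153 = 342
m = 342 > 0,  v_rel·d = 96 > 0  ⇒  inside

inside=yes margin=342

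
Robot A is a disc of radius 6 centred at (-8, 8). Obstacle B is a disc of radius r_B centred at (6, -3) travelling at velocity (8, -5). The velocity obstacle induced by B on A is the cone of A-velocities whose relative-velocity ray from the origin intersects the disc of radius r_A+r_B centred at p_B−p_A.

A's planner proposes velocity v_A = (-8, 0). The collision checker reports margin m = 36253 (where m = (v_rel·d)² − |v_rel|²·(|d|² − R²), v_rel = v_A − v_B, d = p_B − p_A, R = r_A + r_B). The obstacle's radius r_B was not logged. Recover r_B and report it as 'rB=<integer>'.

m = 36253
d = (14, -11);  v_rel = (-16, 5),  |v_rel|² = 281
v_rel×d = (-16)·(-11) − (5)·(14) = 106
since m = R²·281 − 106²:  R² = (11236 + 36253) / 281 = 169
R = √169 = 13  ⇒  r_B = 13 − 6 = 7

rB=7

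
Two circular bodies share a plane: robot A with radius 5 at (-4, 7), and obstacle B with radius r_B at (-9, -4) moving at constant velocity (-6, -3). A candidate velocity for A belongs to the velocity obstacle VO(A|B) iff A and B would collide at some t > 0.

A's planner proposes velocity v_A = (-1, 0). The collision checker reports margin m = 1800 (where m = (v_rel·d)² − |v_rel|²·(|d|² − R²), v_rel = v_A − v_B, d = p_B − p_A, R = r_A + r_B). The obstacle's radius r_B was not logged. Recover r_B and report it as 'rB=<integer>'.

m = 1800
d = (-5, -11);  v_rel = (5, 3),  |v_rel|² = 34
v_rel×d = (5)·(-11) − (3)·(-5) = -40
since m = R²·34 − (-40)²:  R² = (1600 + 1800) / 34 = 100
R = √100 = 10  ⇒  r_B = 10 − 5 = 5

rB=5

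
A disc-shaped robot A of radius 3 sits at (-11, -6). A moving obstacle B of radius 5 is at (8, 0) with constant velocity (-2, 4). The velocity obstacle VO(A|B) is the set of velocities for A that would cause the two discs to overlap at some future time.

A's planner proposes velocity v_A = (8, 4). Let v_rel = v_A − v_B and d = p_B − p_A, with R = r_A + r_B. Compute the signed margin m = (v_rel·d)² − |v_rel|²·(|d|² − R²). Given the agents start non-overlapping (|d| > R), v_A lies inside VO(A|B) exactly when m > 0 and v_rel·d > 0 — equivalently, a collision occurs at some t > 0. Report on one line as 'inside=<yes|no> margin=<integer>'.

d = (19, 6),  |d|² = 397;  R = 3+5 = 8,  c = 397−8² = 333
v_rel = (10, 0),  |v_rel|² = 100;  v_rel·d = (10)·(19) + (0)·(6) = 190
100·t² − 380·t + 333 = 0  ⇒  m = 190² − 100·333 = 2800
m = 2800 > 0,  v_rel·d = 190 > 0  ⇒  inside

inside=yes margin=2800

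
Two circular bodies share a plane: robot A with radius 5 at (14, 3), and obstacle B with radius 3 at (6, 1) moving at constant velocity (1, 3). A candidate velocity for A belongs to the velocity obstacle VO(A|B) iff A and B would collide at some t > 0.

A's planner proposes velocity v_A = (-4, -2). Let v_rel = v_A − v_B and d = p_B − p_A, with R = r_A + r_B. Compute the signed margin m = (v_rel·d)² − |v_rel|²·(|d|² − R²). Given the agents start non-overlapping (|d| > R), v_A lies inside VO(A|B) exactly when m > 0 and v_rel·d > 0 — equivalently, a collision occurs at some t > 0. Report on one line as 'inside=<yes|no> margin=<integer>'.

d = (-8, -2),  |d|² = 68;  R = 5+3 = 8,  c = 68−8² = 4
v_rel = (-5, -5),  |v_rel|² = 50;  v_rel·d = (-5)·(-8) + (-5)·(-2) = 50
50·t² − 100·t + 4 = 0  ⇒  m = 50² − 50·4 = 2300
m = 2300 > 0,  v_rel·d = 50 > 0  ⇒  inside

inside=yes margin=2300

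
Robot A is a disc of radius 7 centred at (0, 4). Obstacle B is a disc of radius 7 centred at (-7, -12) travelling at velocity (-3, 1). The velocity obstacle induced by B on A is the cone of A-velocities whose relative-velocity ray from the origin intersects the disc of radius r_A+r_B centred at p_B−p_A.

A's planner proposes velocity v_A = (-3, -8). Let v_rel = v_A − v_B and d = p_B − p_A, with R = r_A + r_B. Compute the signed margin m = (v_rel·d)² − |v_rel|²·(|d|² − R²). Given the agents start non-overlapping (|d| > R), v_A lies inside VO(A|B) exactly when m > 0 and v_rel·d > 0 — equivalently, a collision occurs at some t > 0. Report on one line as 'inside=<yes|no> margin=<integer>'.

d = (-7, -16),  |d|² = 305;  R = 7+7 = 14,  c = 305−14² = 109
v_rel = (0, -9),  |v_rel|² = 81;  v_rel·d = (0)·(-7) + (-9)·(-16) = 144
81·t² − 288·t + 109 = 0  ⇒  m = 144² − 81·109 = 11907
m = 11907 > 0,  v_rel·d = 144 > 0  ⇒  inside

inside=yes margin=11907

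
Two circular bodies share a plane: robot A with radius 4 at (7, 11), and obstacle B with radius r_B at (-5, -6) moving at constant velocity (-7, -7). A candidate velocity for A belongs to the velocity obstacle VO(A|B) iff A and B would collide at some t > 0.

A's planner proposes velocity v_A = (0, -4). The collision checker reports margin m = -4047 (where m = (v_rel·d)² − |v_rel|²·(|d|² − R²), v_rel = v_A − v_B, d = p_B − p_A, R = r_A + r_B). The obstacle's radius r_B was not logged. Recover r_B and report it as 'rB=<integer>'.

m = -4047
d = (-12, -17);  v_rel = (7, 3),  |v_rel|² = 58
v_rel×d = (7)·(-17) − (3)·(-12) = -83
since m = R²·58 − (-83)²:  R² = (6889 + -4047) / 58 = 49
R = √49 = 7  ⇒  r_B = 7 − 4 = 3

rB=3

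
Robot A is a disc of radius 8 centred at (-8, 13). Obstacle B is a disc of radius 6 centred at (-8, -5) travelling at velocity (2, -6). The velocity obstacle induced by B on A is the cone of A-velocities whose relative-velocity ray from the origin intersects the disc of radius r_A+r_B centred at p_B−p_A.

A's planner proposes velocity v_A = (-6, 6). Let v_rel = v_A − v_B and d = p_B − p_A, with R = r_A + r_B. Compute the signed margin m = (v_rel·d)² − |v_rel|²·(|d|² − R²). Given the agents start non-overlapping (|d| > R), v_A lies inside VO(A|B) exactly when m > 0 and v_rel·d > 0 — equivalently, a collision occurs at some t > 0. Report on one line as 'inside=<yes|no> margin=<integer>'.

d = (0, -18),  |d|² = 324;  R = 8+6 = 14,  c = 324−14² = 128
v_rel = (-8, 12),  |v_rel|² = 208;  v_rel·d = (-8)·(0) + (12)·(-18) = -216
208·t² + 432·t + 128 = 0  ⇒  m = (-216)² − 208·128 = 20032
m = 20032 > 0,  v_rel·d = -216 < 0  ⇒  outside

inside=no margin=20032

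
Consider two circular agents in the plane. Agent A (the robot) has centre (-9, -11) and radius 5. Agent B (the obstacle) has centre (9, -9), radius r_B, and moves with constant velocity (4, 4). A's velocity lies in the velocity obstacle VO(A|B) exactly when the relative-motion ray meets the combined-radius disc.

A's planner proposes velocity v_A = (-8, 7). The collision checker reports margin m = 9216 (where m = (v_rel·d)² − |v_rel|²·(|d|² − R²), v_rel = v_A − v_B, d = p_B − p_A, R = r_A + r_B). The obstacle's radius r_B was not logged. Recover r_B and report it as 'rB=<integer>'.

m = 9216
d = (18, 2);  v_rel = (-12, 3),  |v_rel|² = 153
v_rel×d = (-12)·(2) − (3)·(18) = -78
since m = R²·153 − (-78)²:  R² = (6084 + 9216) / 153 = 100
R = √100 = 10  ⇒  r_B = 10 − 5 = 5

rB=5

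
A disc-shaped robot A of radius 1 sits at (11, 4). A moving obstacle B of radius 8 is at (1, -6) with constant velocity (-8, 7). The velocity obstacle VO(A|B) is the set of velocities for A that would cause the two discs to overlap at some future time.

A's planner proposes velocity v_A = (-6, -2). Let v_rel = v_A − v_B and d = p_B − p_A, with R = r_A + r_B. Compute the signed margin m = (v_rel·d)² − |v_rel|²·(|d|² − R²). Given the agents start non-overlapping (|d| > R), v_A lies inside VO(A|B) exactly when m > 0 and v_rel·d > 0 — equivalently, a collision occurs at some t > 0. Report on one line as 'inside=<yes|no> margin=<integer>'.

d = (-10, -10),  |d|² = 200;  R = 1+8 = 9,  c = 200−9² = 119
v_rel = (2, -9),  |v_rel|² = 85;  v_rel·d = (2)·(-10) + (-9)·(-10) = 70
85·t² − 140·t + 119 = 0  ⇒  m = 70² − 85·119 = -5215
m = -5215 < 0,  v_rel·d = 70 > 0  ⇒  outside

inside=no margin=-5215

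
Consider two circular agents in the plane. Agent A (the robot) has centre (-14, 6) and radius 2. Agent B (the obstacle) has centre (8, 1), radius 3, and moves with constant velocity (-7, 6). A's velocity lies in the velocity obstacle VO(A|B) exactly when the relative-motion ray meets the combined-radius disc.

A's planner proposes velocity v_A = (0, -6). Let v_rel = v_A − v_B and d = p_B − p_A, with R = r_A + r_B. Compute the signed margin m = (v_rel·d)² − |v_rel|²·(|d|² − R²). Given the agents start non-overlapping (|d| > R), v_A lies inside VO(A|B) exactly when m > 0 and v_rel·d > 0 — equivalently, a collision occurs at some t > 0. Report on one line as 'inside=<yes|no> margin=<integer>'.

d = (22, -5),  |d|² = 509;  R = 2+3 = 5,  c = 509−5² = 484
v_rel = (7, -12),  |v_rel|² = 193;  v_rel·d = (7)·(22) + (-12)·(-5) = 214
193·t² − 428·t + 484 = 0  ⇒  m = 214² − 193·484 = -47616
m = -47616 < 0,  v_rel·d = 214 > 0  ⇒  outside

inside=no margin=-47616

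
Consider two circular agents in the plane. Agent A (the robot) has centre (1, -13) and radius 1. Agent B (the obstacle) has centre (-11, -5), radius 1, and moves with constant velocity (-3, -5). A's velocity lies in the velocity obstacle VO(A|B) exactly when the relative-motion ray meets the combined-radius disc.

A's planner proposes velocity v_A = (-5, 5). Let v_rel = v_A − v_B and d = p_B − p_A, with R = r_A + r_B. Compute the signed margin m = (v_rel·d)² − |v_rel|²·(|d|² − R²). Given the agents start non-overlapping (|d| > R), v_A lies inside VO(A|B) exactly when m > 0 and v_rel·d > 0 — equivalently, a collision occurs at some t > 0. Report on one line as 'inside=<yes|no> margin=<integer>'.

d = (-12, 8),  |d|² = 208;  R = 1+1 = 2,  c = 208−2² = 204
v_rel = (-2, 10),  |v_rel|² = 104;  v_rel·d = (-2)·(-12) + (10)·(8) = 104
104·t² − 208·t + 204 = 0  ⇒  m = 104² − 104·204 = -10400
m = -10400 < 0,  v_rel·d = 104 > 0  ⇒  outside

inside=no margin=-10400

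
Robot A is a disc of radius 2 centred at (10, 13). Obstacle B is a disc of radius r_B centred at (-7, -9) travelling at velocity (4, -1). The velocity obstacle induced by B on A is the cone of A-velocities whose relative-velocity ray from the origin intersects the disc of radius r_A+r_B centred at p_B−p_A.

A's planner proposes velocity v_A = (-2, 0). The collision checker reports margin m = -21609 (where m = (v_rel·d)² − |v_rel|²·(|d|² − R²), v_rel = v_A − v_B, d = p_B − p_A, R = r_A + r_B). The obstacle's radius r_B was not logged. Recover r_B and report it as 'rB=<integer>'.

m = -21609
d = (-17, -22);  v_rel = (-6, 1),  |v_rel|² = 37
v_rel×d = (-6)·(-22) − (1)·(-17) = 149
since m = R²·37 − 149²:  R² = (22201 + -21609) / 37 = 16
R = √16 = 4  ⇒  r_B = 4 − 2 = 2

rB=2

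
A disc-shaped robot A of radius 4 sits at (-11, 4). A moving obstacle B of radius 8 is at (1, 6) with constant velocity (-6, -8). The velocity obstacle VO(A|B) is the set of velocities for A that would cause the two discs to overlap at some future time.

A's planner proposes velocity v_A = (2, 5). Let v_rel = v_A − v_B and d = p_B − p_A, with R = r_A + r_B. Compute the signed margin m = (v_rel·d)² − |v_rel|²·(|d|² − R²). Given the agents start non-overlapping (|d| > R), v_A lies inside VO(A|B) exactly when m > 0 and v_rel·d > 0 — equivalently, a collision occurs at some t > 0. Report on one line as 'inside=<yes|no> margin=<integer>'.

d = (12, 2),  |d|² = 148;  R = 4+8 = 12,  c = 148−12² = 4
v_rel = (8, 13),  |v_rel|² = 233;  v_rel·d = (8)·(12) + (13)·(2) = 122
233·t² − 244·t + 4 = 0  ⇒  m = 122² − 233·4 = 13952
m = 13952 > 0,  v_rel·d = 122 > 0  ⇒  inside

inside=yes margin=13952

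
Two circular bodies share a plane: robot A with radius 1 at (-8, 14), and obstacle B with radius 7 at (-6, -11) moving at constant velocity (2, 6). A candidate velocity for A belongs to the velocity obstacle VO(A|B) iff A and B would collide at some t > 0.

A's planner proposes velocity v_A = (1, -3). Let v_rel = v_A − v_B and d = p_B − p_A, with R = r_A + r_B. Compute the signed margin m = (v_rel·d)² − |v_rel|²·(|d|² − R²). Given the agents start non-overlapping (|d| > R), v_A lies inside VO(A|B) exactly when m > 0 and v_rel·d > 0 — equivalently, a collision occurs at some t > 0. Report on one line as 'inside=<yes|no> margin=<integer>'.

d = (2, -25),  |d|² = 629;  R = 1+7 = 8,  c = 629−8² = 565
v_rel = (-1, -9),  |v_rel|² = 82;  v_rel·d = (-1)·(2) + (-9)·(-25) = 223
82·t² − 446·t + 565 = 0  ⇒  m = 223² − 82·565 = 3399
m = 3399 > 0,  v_rel·d = 223 > 0  ⇒  inside

inside=yes margin=3399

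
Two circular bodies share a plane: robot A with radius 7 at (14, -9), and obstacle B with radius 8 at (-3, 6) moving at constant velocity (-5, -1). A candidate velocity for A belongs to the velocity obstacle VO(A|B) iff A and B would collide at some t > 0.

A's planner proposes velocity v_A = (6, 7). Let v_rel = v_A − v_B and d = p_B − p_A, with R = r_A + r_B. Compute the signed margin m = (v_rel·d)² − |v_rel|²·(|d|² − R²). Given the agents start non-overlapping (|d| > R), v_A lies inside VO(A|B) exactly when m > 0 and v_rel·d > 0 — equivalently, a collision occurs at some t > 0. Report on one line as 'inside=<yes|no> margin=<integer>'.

d = (-17, 15),  |d|² = 514;  R = 7+8 = 15,  c = 514−15² = 289
v_rel = (11, 8),  |v_rel|² = 185;  v_rel·d = (11)·(-17) + (8)·(15) = -67
185·t² + 134·t + 289 = 0  ⇒  m = (-67)² − 185·289 = -48976
m = -48976 < 0,  v_rel·d = -67 < 0  ⇒  outside

inside=no margin=-48976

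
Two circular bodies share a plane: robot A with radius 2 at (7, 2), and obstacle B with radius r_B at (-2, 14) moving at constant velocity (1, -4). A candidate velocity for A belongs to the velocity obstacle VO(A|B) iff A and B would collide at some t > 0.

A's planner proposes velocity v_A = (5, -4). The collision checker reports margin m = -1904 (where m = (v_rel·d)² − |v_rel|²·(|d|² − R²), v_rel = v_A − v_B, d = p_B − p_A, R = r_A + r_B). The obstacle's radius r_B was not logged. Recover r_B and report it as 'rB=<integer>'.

m = -1904
d = (-9, 12);  v_rel = (4, 0),  |v_rel|² = 16
v_rel×d = (4)·(12) − (0)·(-9) = 48
since m = R²·16 − 48²:  R² = (2304 + -1904) / 16 = 25
R = √25 = 5  ⇒  r_B = 5 − 2 = 3

rB=3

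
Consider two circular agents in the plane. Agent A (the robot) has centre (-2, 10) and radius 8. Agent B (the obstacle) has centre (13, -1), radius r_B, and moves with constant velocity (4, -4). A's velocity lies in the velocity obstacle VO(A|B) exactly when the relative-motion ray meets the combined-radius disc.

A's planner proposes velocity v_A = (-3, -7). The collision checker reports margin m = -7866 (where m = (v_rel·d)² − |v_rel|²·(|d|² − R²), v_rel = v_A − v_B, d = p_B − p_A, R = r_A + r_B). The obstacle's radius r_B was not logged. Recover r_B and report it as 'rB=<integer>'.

m = -7866
d = (15, -11);  v_rel = (-7, -3),  |v_rel|² = 58
v_rel×d = (-7)·(-11) − (-3)·(15) = 122
since m = R²·58 − 122²:  R² = (14884 + -7866) / 58 = 121
R = √121 = 11  ⇒  r_B = 11 − 8 = 3

rB=3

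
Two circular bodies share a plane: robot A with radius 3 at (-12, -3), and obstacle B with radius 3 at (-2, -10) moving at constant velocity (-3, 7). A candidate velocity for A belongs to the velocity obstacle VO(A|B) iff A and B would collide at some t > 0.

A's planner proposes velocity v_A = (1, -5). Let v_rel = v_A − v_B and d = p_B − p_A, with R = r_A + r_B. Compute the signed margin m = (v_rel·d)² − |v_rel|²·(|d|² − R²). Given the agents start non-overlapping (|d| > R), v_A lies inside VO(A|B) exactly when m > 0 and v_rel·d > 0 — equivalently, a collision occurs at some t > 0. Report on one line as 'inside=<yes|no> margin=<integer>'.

d = (10, -7),  |d|² = 149;  R = 3+3 = 6,  c = 149−6² = 113
v_rel = (4, -12),  |v_rel|² = 160;  v_rel·d = (4)·(10) + (-12)·(-7) = 124
160·t² − 248·t + 113 = 0  ⇒  m = 124² − 160·113 = -2704
m = -2704 < 0,  v_rel·d = 124 > 0  ⇒  outside

inside=no margin=-2704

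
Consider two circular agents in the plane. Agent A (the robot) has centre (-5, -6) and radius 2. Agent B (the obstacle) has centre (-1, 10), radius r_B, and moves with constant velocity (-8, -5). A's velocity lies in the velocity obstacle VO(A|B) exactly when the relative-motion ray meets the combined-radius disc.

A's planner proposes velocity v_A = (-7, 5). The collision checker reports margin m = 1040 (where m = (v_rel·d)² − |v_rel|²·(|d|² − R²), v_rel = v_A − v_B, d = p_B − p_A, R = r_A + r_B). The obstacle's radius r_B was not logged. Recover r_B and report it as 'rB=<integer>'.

m = 1040
d = (4, 16);  v_rel = (1, 10),  |v_rel|² = 101
v_rel×d = (1)·(16) − (10)·(4) = -24
since m = R²·101 − (-24)²:  R² = (576 + 1040) / 101 = 16
R = √16 = 4  ⇒  r_B = 4 − 2 = 2

rB=2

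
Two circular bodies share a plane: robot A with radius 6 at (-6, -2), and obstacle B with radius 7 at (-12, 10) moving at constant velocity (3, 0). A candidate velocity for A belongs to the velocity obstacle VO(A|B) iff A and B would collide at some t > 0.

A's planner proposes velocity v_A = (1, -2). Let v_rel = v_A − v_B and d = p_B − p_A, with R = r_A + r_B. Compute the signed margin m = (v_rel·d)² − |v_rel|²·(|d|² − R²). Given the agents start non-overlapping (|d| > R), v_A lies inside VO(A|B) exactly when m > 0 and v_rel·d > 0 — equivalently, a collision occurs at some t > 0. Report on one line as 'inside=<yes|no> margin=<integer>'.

d = (-6, 12),  |d|² = 180;  R = 6+7 = 13,  c = 180−13² = 11
v_rel = (-2, -2),  |v_rel|² = 8;  v_rel·d = (-2)·(-6) + (-2)·(12) = -12
8·t² + 24·t + 11 = 0  ⇒  m = (-12)² − 8·11 = 56
m = 56 > 0,  v_rel·d = -12 < 0  ⇒  outside

inside=no margin=56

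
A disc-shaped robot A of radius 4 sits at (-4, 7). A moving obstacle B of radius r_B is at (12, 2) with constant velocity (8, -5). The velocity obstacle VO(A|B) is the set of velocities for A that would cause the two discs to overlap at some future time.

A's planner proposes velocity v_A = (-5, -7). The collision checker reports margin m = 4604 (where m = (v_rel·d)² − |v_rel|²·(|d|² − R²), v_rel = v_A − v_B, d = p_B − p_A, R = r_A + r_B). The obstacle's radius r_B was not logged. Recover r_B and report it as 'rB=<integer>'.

m = 4604
d = (16, -5);  v_rel = (-13, -2),  |v_rel|² = 173
v_rel×d = (-13)·(-5) − (-2)·(16) = 97
since m = R²·173 − 97²:  R² = (9409 + 4604) / 173 = 81
R = √81 = 9  ⇒  r_B = 9 − 4 = 5

rB=5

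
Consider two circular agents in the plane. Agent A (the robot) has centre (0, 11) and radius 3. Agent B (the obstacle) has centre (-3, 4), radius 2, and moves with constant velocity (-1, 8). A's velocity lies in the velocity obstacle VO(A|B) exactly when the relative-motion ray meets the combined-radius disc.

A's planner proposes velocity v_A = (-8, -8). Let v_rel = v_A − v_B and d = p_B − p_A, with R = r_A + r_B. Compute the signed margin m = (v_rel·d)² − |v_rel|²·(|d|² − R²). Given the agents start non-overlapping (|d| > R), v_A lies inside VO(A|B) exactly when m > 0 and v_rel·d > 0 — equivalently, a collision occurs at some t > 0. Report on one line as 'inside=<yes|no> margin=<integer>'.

d = (-3, -7),  |d|² = 58;  R = 3+2 = 5,  c = 58−5² = 33
v_rel = (-7, -16),  |v_rel|² = 305;  v_rel·d = (-7)·(-3) + (-16)·(-7) = 133
305·t² − 266·t + 33 = 0  ⇒  m = 133² − 305·33 = 7624
m = 7624 > 0,  v_rel·d = 133 > 0  ⇒  inside

inside=yes margin=7624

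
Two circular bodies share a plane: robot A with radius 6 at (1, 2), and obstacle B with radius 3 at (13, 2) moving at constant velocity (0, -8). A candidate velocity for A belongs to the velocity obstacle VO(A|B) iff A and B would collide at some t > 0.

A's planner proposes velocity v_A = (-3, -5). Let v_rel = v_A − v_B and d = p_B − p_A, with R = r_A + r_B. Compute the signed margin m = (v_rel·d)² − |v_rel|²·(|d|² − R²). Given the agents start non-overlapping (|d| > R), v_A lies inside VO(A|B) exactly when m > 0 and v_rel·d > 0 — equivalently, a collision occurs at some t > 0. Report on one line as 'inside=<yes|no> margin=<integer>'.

d = (12, 0),  |d|² = 144;  R = 6+3 = 9,  c = 144−9² = 63
v_rel = (-3, 3),  |v_rel|² = 18;  v_rel·d = (-3)·(12) + (3)·(0) = -36
18·t² + 72·t + 63 = 0  ⇒  m = (-36)² − 18·63 = 162
m = 162 > 0,  v_rel·d = -36 < 0  ⇒  outside

inside=no margin=162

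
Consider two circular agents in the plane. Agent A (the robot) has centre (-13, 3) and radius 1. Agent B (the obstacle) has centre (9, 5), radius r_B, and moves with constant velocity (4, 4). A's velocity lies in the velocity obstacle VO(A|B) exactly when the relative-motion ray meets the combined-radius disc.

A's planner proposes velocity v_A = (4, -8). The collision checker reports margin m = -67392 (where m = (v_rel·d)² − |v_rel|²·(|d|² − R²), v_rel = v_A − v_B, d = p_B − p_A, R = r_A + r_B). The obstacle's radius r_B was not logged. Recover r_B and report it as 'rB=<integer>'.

m = -67392
d = (22, 2);  v_rel = (0, -12),  |v_rel|² = 144
v_rel×d = (0)·(2) − (-12)·(22) = 264
since m = R²·144 − 264²:  R² = (69696 + -67392) / 144 = 16
R = √16 = 4  ⇒  r_B = 4 − 1 = 3

rB=3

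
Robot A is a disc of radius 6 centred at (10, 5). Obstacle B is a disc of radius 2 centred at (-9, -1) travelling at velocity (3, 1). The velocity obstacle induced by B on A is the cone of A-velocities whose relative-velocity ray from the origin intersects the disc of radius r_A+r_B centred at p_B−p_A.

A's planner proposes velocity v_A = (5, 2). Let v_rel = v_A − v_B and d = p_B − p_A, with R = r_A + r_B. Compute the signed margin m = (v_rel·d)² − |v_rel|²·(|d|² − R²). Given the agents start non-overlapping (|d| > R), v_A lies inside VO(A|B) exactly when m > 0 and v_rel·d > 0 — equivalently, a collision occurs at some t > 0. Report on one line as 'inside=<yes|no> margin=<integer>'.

d = (-19, -6),  |d|² = 397;  R = 6+2 = 8,  c = 397−8² = 333
v_rel = (2, 1),  |v_rel|² = 5;  v_rel·d = (2)·(-19) + (1)·(-6) = -44
5·t² + 88·t + 333 = 0  ⇒  m = (-44)² − 5·333 = 271
m = 271 > 0,  v_rel·d = -44 < 0  ⇒  outside

inside=no margin=271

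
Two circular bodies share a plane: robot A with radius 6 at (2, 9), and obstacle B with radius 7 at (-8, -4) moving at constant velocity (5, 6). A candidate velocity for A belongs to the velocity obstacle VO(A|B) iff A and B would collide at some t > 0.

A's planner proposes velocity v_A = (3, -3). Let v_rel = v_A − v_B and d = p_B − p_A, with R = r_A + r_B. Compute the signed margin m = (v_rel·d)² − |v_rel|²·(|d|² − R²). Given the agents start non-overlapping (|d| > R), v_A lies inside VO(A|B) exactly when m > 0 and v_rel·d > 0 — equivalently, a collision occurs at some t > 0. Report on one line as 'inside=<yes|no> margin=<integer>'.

d = (-10, -13),  |d|² = 269;  R = 6+7 = 13,  c = 269−13² = 100
v_rel = (-2, -9),  |v_rel|² = 85;  v_rel·d = (-2)·(-10) + (-9)·(-13) = 137
85·t² − 274·t + 100 = 0  ⇒  m = 137² − 85·100 = 10269
m = 10269 > 0,  v_rel·d = 137 > 0  ⇒  inside

inside=yes margin=10269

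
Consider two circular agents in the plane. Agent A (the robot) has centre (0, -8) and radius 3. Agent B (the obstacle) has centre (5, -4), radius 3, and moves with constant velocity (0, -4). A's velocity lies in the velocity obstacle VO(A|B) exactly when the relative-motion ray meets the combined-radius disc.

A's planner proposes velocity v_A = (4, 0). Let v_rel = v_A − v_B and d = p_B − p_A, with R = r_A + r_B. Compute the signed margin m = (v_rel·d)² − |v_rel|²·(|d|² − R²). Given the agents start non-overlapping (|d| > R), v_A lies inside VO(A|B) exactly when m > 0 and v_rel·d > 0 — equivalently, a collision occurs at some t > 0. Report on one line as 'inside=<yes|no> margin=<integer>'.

d = (5, 4),  |d|² = 41;  R = 3+3 = 6,  c = 41−6² = 5
v_rel = (4, 4),  |v_rel|² = 32;  v_rel·d = (4)·(5) + (4)·(4) = 36
32·t² − 72·t + 5 = 0  ⇒  m = 36² − 32·5 = 1136
m = 1136 > 0,  v_rel·d = 36 > 0  ⇒  inside

inside=yes margin=1136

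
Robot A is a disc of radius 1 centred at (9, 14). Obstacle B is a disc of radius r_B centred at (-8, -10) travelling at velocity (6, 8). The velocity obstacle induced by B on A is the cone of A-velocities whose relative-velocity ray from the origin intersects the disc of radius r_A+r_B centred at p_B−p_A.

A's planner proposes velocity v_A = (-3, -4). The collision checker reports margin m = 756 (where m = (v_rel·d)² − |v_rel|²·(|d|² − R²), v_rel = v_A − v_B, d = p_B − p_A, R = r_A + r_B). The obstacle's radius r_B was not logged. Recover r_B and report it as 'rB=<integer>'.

m = 756
d = (-17, -24);  v_rel = (-9, -12),  |v_rel|² = 225
v_rel×d = (-9)·(-24) − (-12)·(-17) = 12
since m = R²·225 − 12²:  R² = (144 + 756) / 225 = 4
R = √4 = 2  ⇒  r_B = 2 − 1 = 1

rB=1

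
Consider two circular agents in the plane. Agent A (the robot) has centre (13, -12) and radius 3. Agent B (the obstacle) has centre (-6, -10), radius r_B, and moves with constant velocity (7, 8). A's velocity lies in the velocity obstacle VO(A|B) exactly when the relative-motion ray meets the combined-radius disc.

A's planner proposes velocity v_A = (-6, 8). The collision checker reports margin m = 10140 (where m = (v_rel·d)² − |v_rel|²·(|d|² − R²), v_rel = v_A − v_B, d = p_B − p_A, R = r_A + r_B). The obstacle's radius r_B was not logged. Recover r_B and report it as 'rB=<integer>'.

m = 10140
d = (-19, 2);  v_rel = (-13, 0),  |v_rel|² = 169
v_rel×d = (-13)·(2) − (0)·(-19) = -26
since m = R²·169 − (-26)²:  R² = (676 + 10140) / 169 = 64
R = √64 = 8  ⇒  r_B = 8 − 3 = 5

rB=5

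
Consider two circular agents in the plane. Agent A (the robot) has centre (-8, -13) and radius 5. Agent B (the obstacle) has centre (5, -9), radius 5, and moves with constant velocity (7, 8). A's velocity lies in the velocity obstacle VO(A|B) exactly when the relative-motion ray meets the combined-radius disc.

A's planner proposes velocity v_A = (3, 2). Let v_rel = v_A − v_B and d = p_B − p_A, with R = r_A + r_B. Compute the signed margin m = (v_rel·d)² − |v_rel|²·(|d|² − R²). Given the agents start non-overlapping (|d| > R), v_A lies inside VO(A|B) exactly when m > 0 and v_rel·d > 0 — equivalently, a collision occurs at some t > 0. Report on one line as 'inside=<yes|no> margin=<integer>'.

d = (13, 4),  |d|² = 185;  R = 5+5 = 10,  c = 185−10² = 85
v_rel = (-4, -6),  |v_rel|² = 52;  v_rel·d = (-4)·(13) + (-6)·(4) = -76
52·t² + 152·t + 85 = 0  ⇒  m = (-76)² − 52·85 = 1356
m = 1356 > 0,  v_rel·d = -76 < 0  ⇒  outside

inside=no margin=1356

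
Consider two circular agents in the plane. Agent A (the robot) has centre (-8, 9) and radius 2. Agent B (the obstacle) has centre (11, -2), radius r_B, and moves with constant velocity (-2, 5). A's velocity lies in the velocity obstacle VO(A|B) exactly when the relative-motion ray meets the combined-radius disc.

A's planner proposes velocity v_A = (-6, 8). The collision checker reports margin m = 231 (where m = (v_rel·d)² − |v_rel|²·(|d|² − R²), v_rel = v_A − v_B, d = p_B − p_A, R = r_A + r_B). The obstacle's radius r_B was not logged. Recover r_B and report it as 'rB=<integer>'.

m = 231
d = (19, -11);  v_rel = (-4, 3),  |v_rel|² = 25
v_rel×d = (-4)·(-11) − (3)·(19) = -13
since m = R²·25 − (-13)²:  R² = (169 + 231) / 25 = 16
R = √16 = 4  ⇒  r_B = 4 − 2 = 2

rB=2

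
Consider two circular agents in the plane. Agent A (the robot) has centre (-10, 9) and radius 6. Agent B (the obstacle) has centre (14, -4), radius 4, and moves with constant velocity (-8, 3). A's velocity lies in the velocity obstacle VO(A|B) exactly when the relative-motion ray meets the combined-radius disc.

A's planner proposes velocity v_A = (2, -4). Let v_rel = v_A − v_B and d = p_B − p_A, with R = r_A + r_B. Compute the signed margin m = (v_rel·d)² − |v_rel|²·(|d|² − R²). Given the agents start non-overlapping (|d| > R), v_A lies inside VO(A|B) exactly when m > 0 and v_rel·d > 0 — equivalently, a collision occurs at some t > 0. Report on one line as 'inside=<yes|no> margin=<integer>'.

d = (24, -13),  |d|² = 745;  R = 6+4 = 10,  c = 745−10² = 645
v_rel = (10, -7),  |v_rel|² = 149;  v_rel·d = (10)·(24) + (-7)·(-13) = 331
149·t² − 662·t + 645 = 0  ⇒  m = 331² − 149·645 = 13456
m = 13456 > 0,  v_rel·d = 331 > 0  ⇒  inside

inside=yes margin=13456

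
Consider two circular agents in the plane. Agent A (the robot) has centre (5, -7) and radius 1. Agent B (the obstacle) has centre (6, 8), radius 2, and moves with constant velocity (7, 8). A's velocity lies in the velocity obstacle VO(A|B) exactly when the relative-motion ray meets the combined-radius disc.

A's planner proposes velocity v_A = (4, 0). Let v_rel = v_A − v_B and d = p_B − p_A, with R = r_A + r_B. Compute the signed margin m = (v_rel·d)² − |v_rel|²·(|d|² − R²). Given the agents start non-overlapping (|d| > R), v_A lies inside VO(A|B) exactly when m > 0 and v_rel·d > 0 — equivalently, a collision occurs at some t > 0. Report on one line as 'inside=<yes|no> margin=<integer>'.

d = (1, 15),  |d|² = 226;  R = 1+2 = 3,  c = 226−3² = 217
v_rel = (-3, -8),  |v_rel|² = 73;  v_rel·d = (-3)·(1) + (-8)·(15) = -123
73·t² + 246·t + 217 = 0  ⇒  m = (-123)² − 73·217 = -712
m = -712 < 0,  v_rel·d = -123 < 0  ⇒  outside

inside=no margin=-712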